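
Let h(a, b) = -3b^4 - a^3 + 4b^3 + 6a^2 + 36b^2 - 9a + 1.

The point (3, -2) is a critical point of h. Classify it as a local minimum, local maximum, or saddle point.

local maximum

The mixed partial ∂²h/∂a∂b is 0, so the Hessian at any point is diag(h_aa, h_bb) = diag(6(-a + 2), 12(-3b^2 + 2b + 6)).
At (3, -2): H = diag(-6, -120).
Both eigenvalues are negative, so H is negative definite: a local maximum.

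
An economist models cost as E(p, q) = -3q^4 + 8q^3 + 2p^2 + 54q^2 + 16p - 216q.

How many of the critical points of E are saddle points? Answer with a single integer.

2

E separates as a function of p plus a function of q, so ∇E=0 decouples.
∂E/∂p = 4(p + 4) = 0 at p ∈ {-4}; ∂E/∂q = -12(q - 3)(q - 2)(q + 3) = 0 at q ∈ {-3, 2, 3}.
The Hessian is diagonal: diag(E_pp, E_qq). Second derivatives: E_pp(-4)=4; E_qq(-3)=-360, E_qq(2)=60, E_qq(3)=-72.
Saddle points occur where the two diagonal entries have opposite signs: (-4, -3), (-4, 3). Count: 2.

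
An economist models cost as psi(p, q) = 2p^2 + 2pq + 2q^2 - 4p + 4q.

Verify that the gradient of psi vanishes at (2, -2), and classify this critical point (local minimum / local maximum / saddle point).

local minimum

∇psi = (4p + 2q - 4, 2p + 4q + 4); substituting (2, -2) gives ∇psi = (0, 0), so (2, -2) is indeed a critical point.
The Hessian of psi is constant: H = [[4, 2], [2, 4]].
det(H) = 4·4 − 2² = 12.
det(H) > 0 and tr(H) = 8 > 0, so H is positive definite and the point is a local minimum.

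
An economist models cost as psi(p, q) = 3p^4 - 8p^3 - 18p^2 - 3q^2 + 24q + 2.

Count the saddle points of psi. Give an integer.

psi separates as a function of p plus a function of q, so ∇psi=0 decouples.
∂psi/∂p = 12p(p - 3)(p + 1) = 0 at p ∈ {-1, 0, 3}; ∂psi/∂q = -6(q - 4) = 0 at q ∈ {4}.
The Hessian is diagonal: diag(psi_pp, psi_qq). Second derivatives: psi_pp(-1)=48, psi_pp(0)=-36, psi_pp(3)=144; psi_qq(4)=-6.
Saddle points occur where the two diagonal entries have opposite signs: (-1, 4), (3, 4). Count: 2.

2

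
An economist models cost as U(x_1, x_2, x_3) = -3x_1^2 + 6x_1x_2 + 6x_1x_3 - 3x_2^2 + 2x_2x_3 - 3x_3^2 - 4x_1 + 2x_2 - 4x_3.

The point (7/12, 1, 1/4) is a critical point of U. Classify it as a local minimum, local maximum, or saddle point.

saddle point

The Hessian is constant: H = [[-6, 6, 6], [6, -6, 2], [6, 2, -6]].
Leading principal minors: Δ₁ = -6, Δ₂ = 0, Δ₃ = 384.
The minors fit neither the all-positive nor the alternating-sign pattern, so H is indefinite: a saddle point.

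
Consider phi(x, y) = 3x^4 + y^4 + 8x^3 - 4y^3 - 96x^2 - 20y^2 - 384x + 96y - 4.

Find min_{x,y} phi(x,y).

phi(x,y) separates as P(x) + Q(y) − 4, so its minimum is min P + min Q − 4.
P'(x) = 12(x - 4)(x + 2)(x + 4) vanishes at x ∈ {-4, -2, 4}; Q'(y) = 4(y - 4)(y - 2)(y + 3) vanishes at y ∈ {-3, 2, 4}.
Local minima of P (where P''>0): P(-4)=256, P(4)=-1792. Local minima of Q: Q(-3)=-279, Q(4)=64.
So the global minimum of phi is P(4) + Q(-3) − 4 = -1792 − 279 − 4 = -2075, attained at (4, -3).

-2075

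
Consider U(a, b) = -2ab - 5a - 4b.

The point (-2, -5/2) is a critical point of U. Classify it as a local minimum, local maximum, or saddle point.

saddle point

The Hessian of U is constant: H = [[0, -2], [-2, 0]].
det(H) = 0·0 − (-2)² = -4.
Since det(H) < 0, H is indefinite and the critical point is a saddle point.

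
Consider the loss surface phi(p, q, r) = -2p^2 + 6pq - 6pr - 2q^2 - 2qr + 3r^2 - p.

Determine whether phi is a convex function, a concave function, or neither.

neither

phi is quadratic, so its Hessian is the constant matrix H = [[-4, 6, -6], [6, -4, -2], [-6, -2, 6]].
Leading principal minors: -4, -20, 184.
Neither pattern holds ⇒ H is indefinite ⇒ neither convex nor concave.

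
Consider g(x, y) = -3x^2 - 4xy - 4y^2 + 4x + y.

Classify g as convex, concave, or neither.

concave

g is quadratic, so its Hessian is the constant matrix H = [[-6, -4], [-4, -8]].
det(H) = 32, tr(H) = -14.
det(H) > 0 and tr(H) < 0, so H is negative definite everywhere: concave.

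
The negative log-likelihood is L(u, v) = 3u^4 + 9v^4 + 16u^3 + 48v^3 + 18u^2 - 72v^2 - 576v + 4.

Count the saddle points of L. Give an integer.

4

L separates as a function of u plus a function of v, so ∇L=0 decouples.
∂L/∂u = 12u(u + 1)(u + 3) = 0 at u ∈ {-3, -1, 0}; ∂L/∂v = 36(v - 2)(v + 2)(v + 4) = 0 at v ∈ {-4, -2, 2}.
The Hessian is diagonal: diag(L_uu, L_vv). Second derivatives: L_uu(-3)=72, L_uu(-1)=-24, L_uu(0)=36; L_vv(-4)=432, L_vv(-2)=-288, L_vv(2)=864.
Saddle points occur where the two diagonal entries have opposite signs: (-3, -2), (-1, -4), (-1, 2), (0, -2). Count: 4.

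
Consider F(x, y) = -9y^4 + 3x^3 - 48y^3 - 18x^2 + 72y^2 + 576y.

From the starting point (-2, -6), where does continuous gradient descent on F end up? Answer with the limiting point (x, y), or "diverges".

F is separable, so gradient descent decouples: x follows -∂F/∂x, y follows -∂F/∂y.
∂F/∂x = 9x(x - 4); at x=-2 this is 108, so x decreases.
∂F/∂y = -36(y - 2)(y + 2)(y + 4); at y=-6 this is 2304, so y decreases.
The x-coordinate has no critical point in that direction and runs off to infinity.

diverges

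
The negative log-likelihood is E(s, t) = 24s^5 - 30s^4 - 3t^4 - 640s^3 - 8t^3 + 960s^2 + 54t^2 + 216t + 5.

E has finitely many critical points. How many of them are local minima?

E separates as a function of s plus a function of t, so ∇E=0 decouples.
∂E/∂s = 120s(s - 4)(s - 1)(s + 4) = 0 at s ∈ {-4, 0, 1, 4}; ∂E/∂t = -12(t - 3)(t + 2)(t + 3) = 0 at t ∈ {-3, -2, 3}.
The Hessian is diagonal: diag(E_ss, E_tt). Second derivatives: E_ss(-4)=-19200, E_ss(0)=1920, E_ss(1)=-1800, E_ss(4)=11520; E_tt(-3)=-72, E_tt(-2)=60, E_tt(3)=-360.
Local minima occur where both diagonal entries positive: (0, -2), (4, -2). Count: 2.

2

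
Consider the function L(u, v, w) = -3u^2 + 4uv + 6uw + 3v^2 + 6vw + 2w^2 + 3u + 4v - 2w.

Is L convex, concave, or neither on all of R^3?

L is quadratic, so its Hessian is the constant matrix H = [[-6, 4, 6], [4, 6, 6], [6, 6, 4]].
Leading principal minors: -6, -52, 80.
Neither pattern holds ⇒ H is indefinite ⇒ neither convex nor concave.

neither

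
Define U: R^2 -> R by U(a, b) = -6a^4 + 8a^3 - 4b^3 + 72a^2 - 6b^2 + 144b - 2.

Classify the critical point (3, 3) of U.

local maximum

The mixed partial ∂²U/∂a∂b is 0, so the Hessian at any point is diag(U_aa, U_bb) = diag(24(-3a^2 + 2a + 6), -12(2b + 1)).
At (3, 3): H = diag(-360, -84).
Both eigenvalues are negative, so H is negative definite: a local maximum.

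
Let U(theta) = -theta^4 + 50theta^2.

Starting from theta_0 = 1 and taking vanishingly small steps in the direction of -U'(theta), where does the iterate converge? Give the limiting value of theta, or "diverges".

U'(theta) = -4theta(theta - 5)(theta + 5), so U'(1) = 96.
Gradient descent moves in the -U' direction, i.e. theta is decreasing.
The nearest critical point in that direction is theta = 0, where U'' = 100 > 0 (a local minimum). The iterate converges there.

0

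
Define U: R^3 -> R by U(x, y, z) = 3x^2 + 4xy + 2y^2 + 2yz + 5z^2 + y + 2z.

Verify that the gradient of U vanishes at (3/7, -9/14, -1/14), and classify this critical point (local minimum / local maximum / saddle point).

∇U = (6x + 4y, 4x + 4y + 2z + 1, 2y + 10z + 2); substituting (3/7, -9/14, -1/14) gives ∇U = (0, 0, 0), so (3/7, -9/14, -1/14) is indeed a critical point.
The Hessian is constant: H = [[6, 4, 0], [4, 4, 2], [0, 2, 10]].
Leading principal minors: Δ₁ = 6, Δ₂ = 8, Δ₃ = 56.
All leading minors are positive, so H is positive definite: a local minimum.

local minimum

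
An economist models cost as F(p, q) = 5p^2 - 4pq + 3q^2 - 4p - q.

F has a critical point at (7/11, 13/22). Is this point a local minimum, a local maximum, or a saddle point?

local minimum

The Hessian of F is constant: H = [[10, -4], [-4, 6]].
det(H) = 10·6 − (-4)² = 44.
det(H) > 0 and tr(H) = 16 > 0, so H is positive definite and the point is a local minimum.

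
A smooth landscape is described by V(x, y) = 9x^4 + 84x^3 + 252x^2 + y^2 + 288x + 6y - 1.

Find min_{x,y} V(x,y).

V(x,y) separates as P(x) + Q(y) − 1, so its minimum is min P + min Q − 1.
P'(x) = 36(x + 1)(x + 2)(x + 4) vanishes at x ∈ {-4, -2, -1}; Q'(y) = 2y + 6 vanishes at y ∈ {-3}.
Local minima of P (where P''>0): P(-4)=-192, P(-1)=-111. Local minima of Q: Q(-3)=-9.
So the global minimum of V is P(-4) + Q(-3) − 1 = -192 − 9 − 1 = -202, attained at (-4, -3).

-202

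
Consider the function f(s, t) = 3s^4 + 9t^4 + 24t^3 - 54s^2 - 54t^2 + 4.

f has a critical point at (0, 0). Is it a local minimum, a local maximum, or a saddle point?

local maximum

The mixed partial ∂²f/∂s∂t is 0, so the Hessian at any point is diag(f_ss, f_tt) = diag(36(s^2 - 3), 36(3t^2 + 4t - 3)).
At (0, 0): H = diag(-108, -108).
Both eigenvalues are negative, so H is negative definite: a local maximum.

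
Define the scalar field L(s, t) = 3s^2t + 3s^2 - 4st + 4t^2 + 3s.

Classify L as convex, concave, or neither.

neither

The term 3s^2t is cubic, so the Hessian is not constant.
∂²L/∂s² = 6t + 6, which takes both signs as t varies (negative for sufficiently negative t). A diagonal entry of the Hessian changing sign means the Hessian is neither positive- nor negative-semidefinite on all of R^2.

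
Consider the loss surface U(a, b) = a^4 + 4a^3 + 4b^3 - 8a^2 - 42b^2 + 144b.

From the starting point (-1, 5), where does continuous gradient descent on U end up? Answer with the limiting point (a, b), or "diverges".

(-4, 4)

U is separable, so gradient descent decouples: a follows -∂U/∂a, b follows -∂U/∂b.
∂U/∂a = 4a(a - 1)(a + 4); at a=-1 this is 24, so a decreases.
∂U/∂b = 12(b - 4)(b - 3); at b=5 this is 24, so b decreases.
a converges to its nearest critical value -4 (a local min of the a-part); b converges to 4. The iterate converges to (-4, 4).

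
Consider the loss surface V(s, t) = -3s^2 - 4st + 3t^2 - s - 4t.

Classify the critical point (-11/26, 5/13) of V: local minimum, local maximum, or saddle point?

saddle point

The Hessian of V is constant: H = [[-6, -4], [-4, 6]].
det(H) = (-6)·6 − (-4)² = -52.
Since det(H) < 0, H is indefinite and the critical point is a saddle point.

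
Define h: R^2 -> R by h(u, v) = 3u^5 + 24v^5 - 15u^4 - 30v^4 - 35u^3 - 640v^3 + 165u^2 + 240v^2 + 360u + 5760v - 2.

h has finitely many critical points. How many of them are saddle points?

h separates as a function of u plus a function of v, so ∇h=0 decouples.
∂h/∂u = 15(u - 4)(u - 3)(u + 1)(u + 2) = 0 at u ∈ {-2, -1, 3, 4}; ∂h/∂v = 120(v - 4)(v - 2)(v + 2)(v + 3) = 0 at v ∈ {-3, -2, 2, 4}.
The Hessian is diagonal: diag(h_uu, h_vv). Second derivatives: h_uu(-2)=-450, h_uu(-1)=300, h_uu(3)=-300, h_uu(4)=450; h_vv(-3)=-4200, h_vv(-2)=2880, h_vv(2)=-4800, h_vv(4)=10080.
Saddle points occur where the two diagonal entries have opposite signs: (-2, -2), (-2, 4), (-1, -3), (-1, 2), (3, -2), (3, 4), (4, -3), (4, 2). Count: 8.

8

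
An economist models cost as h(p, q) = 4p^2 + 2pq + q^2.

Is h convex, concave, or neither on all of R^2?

convex

h is quadratic, so its Hessian is the constant matrix H = [[8, 2], [2, 2]].
det(H) = 12, tr(H) = 10.
det(H) > 0 and tr(H) > 0, so H is positive definite everywhere: convex.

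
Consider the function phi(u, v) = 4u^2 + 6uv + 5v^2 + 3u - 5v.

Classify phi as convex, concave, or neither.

phi is quadratic, so its Hessian is the constant matrix H = [[8, 6], [6, 10]].
det(H) = 44, tr(H) = 18.
det(H) > 0 and tr(H) > 0, so H is positive definite everywhere: convex.

convex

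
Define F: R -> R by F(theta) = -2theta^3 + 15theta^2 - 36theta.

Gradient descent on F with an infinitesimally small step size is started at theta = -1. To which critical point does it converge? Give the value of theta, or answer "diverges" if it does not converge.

2

F'(theta) = -6(theta - 3)(theta - 2), so F'(-1) = -72.
Gradient descent moves in the -F' direction, i.e. theta is increasing.
The nearest critical point in that direction is theta = 2, where F'' = 6 > 0 (a local minimum). The iterate converges there.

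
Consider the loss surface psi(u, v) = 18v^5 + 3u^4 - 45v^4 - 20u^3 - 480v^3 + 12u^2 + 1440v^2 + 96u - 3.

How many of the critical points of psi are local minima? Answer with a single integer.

psi separates as a function of u plus a function of v, so ∇psi=0 decouples.
∂psi/∂u = 12(u - 4)(u - 2)(u + 1) = 0 at u ∈ {-1, 2, 4}; ∂psi/∂v = 90v(v - 4)(v - 2)(v + 4) = 0 at v ∈ {-4, 0, 2, 4}.
The Hessian is diagonal: diag(psi_uu, psi_vv). Second derivatives: psi_uu(-1)=180, psi_uu(2)=-72, psi_uu(4)=120; psi_vv(-4)=-17280, psi_vv(0)=2880, psi_vv(2)=-2160, psi_vv(4)=5760.
Local minima occur where both diagonal entries positive: (-1, 0), (-1, 4), (4, 0), (4, 4). Count: 4.

4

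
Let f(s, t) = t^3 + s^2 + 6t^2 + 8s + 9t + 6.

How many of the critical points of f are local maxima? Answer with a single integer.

0

f separates as a function of s plus a function of t, so ∇f=0 decouples.
∂f/∂s = 2(s + 4) = 0 at s ∈ {-4}; ∂f/∂t = 3(t + 1)(t + 3) = 0 at t ∈ {-3, -1}.
The Hessian is diagonal: diag(f_ss, f_tt). Second derivatives: f_ss(-4)=2; f_tt(-3)=-6, f_tt(-1)=6.
Local maxima occur where both diagonal entries negative: none. Count: 0.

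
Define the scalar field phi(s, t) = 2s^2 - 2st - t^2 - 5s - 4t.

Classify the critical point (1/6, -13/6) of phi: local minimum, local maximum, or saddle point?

saddle point

The Hessian of phi is constant: H = [[4, -2], [-2, -2]].
det(H) = 4·(-2) − (-2)² = -12.
Since det(H) < 0, H is indefinite and the critical point is a saddle point.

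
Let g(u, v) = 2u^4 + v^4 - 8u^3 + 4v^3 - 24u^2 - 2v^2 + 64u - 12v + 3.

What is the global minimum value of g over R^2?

g(u,v) separates as P(u) + Q(v) + 3, so its minimum is min P + min Q + 3.
P'(u) = 8(u - 4)(u - 1)(u + 2) vanishes at u ∈ {-2, 1, 4}; Q'(v) = 4(v - 1)(v + 1)(v + 3) vanishes at v ∈ {-3, -1, 1}.
Local minima of P (where P''>0): P(-2)=-128, P(4)=-128. Local minima of Q: Q(-3)=-9, Q(1)=-9.
So the global minimum of g is P(-2) + Q(-3) + 3 = -128 − 9 + 3 = -134, attained at (-2, -3).

-134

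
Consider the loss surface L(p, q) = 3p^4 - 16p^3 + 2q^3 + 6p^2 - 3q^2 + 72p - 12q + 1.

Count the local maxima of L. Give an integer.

1

L separates as a function of p plus a function of q, so ∇L=0 decouples.
∂L/∂p = 12(p - 3)(p - 2)(p + 1) = 0 at p ∈ {-1, 2, 3}; ∂L/∂q = 6(q - 2)(q + 1) = 0 at q ∈ {-1, 2}.
The Hessian is diagonal: diag(L_pp, L_qq). Second derivatives: L_pp(-1)=144, L_pp(2)=-36, L_pp(3)=48; L_qq(-1)=-18, L_qq(2)=18.
Local maxima occur where both diagonal entries negative: (2, -1). Count: 1.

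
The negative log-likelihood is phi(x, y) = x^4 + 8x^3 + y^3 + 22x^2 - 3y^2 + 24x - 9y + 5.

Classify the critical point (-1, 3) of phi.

local minimum

The mixed partial ∂²phi/∂x∂y is 0, so the Hessian at any point is diag(phi_xx, phi_yy) = diag(4(3x^2 + 12x + 11), 6(y - 1)).
At (-1, 3): H = diag(8, 12).
Both eigenvalues are positive, so H is positive definite: a local minimum.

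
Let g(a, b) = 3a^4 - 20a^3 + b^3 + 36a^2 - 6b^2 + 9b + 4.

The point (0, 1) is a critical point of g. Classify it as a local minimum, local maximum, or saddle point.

saddle point

The mixed partial ∂²g/∂a∂b is 0, so the Hessian at any point is diag(g_aa, g_bb) = diag(12(3a^2 - 10a + 6), 6(b - 2)).
At (0, 1): H = diag(72, -6).
The eigenvalues have opposite signs, so H is indefinite: a saddle point.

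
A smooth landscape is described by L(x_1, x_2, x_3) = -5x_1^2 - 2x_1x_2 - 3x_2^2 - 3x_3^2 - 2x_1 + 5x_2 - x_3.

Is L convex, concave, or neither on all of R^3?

concave

L is quadratic, so its Hessian is the constant matrix H = [[-10, -2, 0], [-2, -6, 0], [0, 0, -6]].
Leading principal minors: -10, 56, -336.
Signs alternate −, +, − ⇒ H ≺ 0 ⇒ concave.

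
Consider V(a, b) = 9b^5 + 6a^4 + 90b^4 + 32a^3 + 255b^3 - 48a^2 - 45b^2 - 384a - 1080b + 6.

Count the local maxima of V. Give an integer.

V separates as a function of a plus a function of b, so ∇V=0 decouples.
∂V/∂a = 24(a - 2)(a + 2)(a + 4) = 0 at a ∈ {-4, -2, 2}; ∂V/∂b = 45(b - 1)(b + 2)(b + 3)(b + 4) = 0 at b ∈ {-4, -3, -2, 1}.
The Hessian is diagonal: diag(V_aa, V_bb). Second derivatives: V_aa(-4)=288, V_aa(-2)=-192, V_aa(2)=576; V_bb(-4)=-450, V_bb(-3)=180, V_bb(-2)=-270, V_bb(1)=2700.
Local maxima occur where both diagonal entries negative: (-2, -4), (-2, -2). Count: 2.

2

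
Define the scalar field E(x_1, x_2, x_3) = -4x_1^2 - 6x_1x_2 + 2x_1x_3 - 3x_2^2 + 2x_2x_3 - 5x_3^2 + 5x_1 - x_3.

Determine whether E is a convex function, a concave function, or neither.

concave

E is quadratic, so its Hessian is the constant matrix H = [[-8, -6, 2], [-6, -6, 2], [2, 2, -10]].
Leading principal minors: -8, 12, -112.
Signs alternate −, +, − ⇒ H ≺ 0 ⇒ concave.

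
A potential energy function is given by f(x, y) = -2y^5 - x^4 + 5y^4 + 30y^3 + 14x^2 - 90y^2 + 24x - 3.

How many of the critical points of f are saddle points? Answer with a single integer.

6

f separates as a function of x plus a function of y, so ∇f=0 decouples.
∂f/∂x = -4(x - 3)(x + 1)(x + 2) = 0 at x ∈ {-2, -1, 3}; ∂f/∂y = -10y(y - 3)(y - 2)(y + 3) = 0 at y ∈ {-3, 0, 2, 3}.
The Hessian is diagonal: diag(f_xx, f_yy). Second derivatives: f_xx(-2)=-20, f_xx(-1)=16, f_xx(3)=-80; f_yy(-3)=900, f_yy(0)=-180, f_yy(2)=100, f_yy(3)=-180.
Saddle points occur where the two diagonal entries have opposite signs: (-2, -3), (-2, 2), (-1, 0), (-1, 3), (3, -3), (3, 2). Count: 6.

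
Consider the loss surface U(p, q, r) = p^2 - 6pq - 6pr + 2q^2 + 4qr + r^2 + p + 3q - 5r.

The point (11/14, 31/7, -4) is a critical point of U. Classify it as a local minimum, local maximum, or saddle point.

The Hessian is constant: H = [[2, -6, -6], [-6, 4, 4], [-6, 4, 2]].
Leading principal minors: Δ₁ = 2, Δ₂ = -28, Δ₃ = 56.
The minors fit neither the all-positive nor the alternating-sign pattern, so H is indefinite: a saddle point.

saddle point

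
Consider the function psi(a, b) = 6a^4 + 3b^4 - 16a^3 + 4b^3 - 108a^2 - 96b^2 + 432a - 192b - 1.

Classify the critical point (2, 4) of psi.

saddle point

The mixed partial ∂²psi/∂a∂b is 0, so the Hessian at any point is diag(psi_aa, psi_bb) = diag(24(3a^2 - 4a - 9), 12(3b^2 + 2b - 16)).
At (2, 4): H = diag(-120, 480).
The eigenvalues have opposite signs, so H is indefinite: a saddle point.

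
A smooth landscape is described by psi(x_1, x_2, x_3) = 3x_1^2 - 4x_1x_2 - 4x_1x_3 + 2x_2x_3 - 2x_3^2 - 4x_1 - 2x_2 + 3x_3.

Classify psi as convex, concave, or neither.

psi is quadratic, so its Hessian is the constant matrix H = [[6, -4, -4], [-4, 0, 2], [-4, 2, -4]].
Leading principal minors: 6, -16, 104.
Neither pattern holds ⇒ H is indefinite ⇒ neither convex nor concave.

neither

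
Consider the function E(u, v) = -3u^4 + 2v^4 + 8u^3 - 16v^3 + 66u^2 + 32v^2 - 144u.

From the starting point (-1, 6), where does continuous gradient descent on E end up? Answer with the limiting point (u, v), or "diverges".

(1, 4)

E is separable, so gradient descent decouples: u follows -∂E/∂u, v follows -∂E/∂v.
∂E/∂u = -12(u - 4)(u - 1)(u + 3); at u=-1 this is -240, so u increases.
∂E/∂v = 8v(v - 4)(v - 2); at v=6 this is 384, so v decreases.
u converges to its nearest critical value 1 (a local min of the u-part); v converges to 4. The iterate converges to (1, 4).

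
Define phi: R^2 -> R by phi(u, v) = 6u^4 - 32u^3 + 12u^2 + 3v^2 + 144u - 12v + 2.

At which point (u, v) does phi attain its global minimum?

phi(u,v) separates as P(u) + Q(v) + 2, so its minimum is min P + min Q + 2.
P'(u) = 24(u - 3)(u - 2)(u + 1) vanishes at u ∈ {-1, 2, 3}; Q'(v) = 6v - 12 vanishes at v ∈ {2}.
Local minima of P (where P''>0): P(-1)=-94, P(3)=162. Local minima of Q: Q(2)=-12.
So the global minimum of phi is P(-1) + Q(2) + 2 = -94 − 12 + 2 = -104, attained at (-1, 2).

(-1, 2)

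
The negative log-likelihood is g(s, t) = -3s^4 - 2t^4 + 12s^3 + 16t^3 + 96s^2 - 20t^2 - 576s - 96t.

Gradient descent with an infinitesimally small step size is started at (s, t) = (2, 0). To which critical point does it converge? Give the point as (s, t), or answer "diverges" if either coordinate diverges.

(3, 3)

g is separable, so gradient descent decouples: s follows -∂g/∂s, t follows -∂g/∂t.
∂g/∂s = -12(s - 4)(s - 3)(s + 4); at s=2 this is -144, so s increases.
∂g/∂t = -8(t - 4)(t - 3)(t + 1); at t=0 this is -96, so t increases.
s converges to its nearest critical value 3 (a local min of the s-part); t converges to 3. The iterate converges to (3, 3).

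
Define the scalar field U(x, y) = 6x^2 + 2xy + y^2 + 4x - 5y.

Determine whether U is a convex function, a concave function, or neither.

convex

U is quadratic, so its Hessian is the constant matrix H = [[12, 2], [2, 2]].
det(H) = 20, tr(H) = 14.
det(H) > 0 and tr(H) > 0, so H is positive definite everywhere: convex.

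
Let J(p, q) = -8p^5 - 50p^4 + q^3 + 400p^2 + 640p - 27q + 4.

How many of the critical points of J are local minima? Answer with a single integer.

J separates as a function of p plus a function of q, so ∇J=0 decouples.
∂J/∂p = -40(p - 2)(p + 1)(p + 2)(p + 4) = 0 at p ∈ {-4, -2, -1, 2}; ∂J/∂q = 3(q - 3)(q + 3) = 0 at q ∈ {-3, 3}.
The Hessian is diagonal: diag(J_pp, J_qq). Second derivatives: J_pp(-4)=1440, J_pp(-2)=-320, J_pp(-1)=360, J_pp(2)=-2880; J_qq(-3)=-18, J_qq(3)=18.
Local minima occur where both diagonal entries positive: (-4, 3), (-1, 3). Count: 2.

2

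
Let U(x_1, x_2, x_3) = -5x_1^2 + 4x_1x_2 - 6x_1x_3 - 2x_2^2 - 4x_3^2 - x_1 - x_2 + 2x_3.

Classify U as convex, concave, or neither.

U is quadratic, so its Hessian is the constant matrix H = [[-10, 4, -6], [4, -4, 0], [-6, 0, -8]].
Leading principal minors: -10, 24, -48.
Signs alternate −, +, − ⇒ H ≺ 0 ⇒ concave.

concave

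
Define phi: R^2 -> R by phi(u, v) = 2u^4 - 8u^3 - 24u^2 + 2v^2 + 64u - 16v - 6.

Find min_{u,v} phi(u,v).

-166

phi(u,v) separates as P(u) + Q(v) − 6, so its minimum is min P + min Q − 6.
P'(u) = 8(u - 4)(u - 1)(u + 2) vanishes at u ∈ {-2, 1, 4}; Q'(v) = 4v - 16 vanishes at v ∈ {4}.
Local minima of P (where P''>0): P(-2)=-128, P(4)=-128. Local minima of Q: Q(4)=-32.
So the global minimum of phi is P(-2) + Q(4) − 6 = -128 − 32 − 6 = -166, attained at (-2, 4).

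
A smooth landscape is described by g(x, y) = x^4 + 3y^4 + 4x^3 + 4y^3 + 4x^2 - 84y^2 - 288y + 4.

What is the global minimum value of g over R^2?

-1468

g(x,y) separates as P(x) + Q(y) + 4, so its minimum is min P + min Q + 4.
P'(x) = 4x(x + 1)(x + 2) vanishes at x ∈ {-2, -1, 0}; Q'(y) = 12(y - 4)(y + 2)(y + 3) vanishes at y ∈ {-3, -2, 4}.
Local minima of P (where P''>0): P(-2)=0, P(0)=0. Local minima of Q: Q(-3)=243, Q(4)=-1472.
So the global minimum of g is P(-2) + Q(4) + 4 = 0 − 1472 + 4 = -1468, attained at (-2, 4).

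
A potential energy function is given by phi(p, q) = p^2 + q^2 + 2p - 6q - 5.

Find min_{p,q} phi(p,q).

-15

phi(p,q) separates as A(p) + B(q) − 5, so its minimum is min A + min B − 5.
A'(p) = 2p + 2 vanishes at p ∈ {-1}; B'(q) = 2q - 6 vanishes at q ∈ {3}.
Local minima of A (where A''>0): A(-1)=-1. Local minima of B: B(3)=-9.
So the global minimum of phi is A(-1) + B(3) − 5 = -1 − 9 − 5 = -15, attained at (-1, 3).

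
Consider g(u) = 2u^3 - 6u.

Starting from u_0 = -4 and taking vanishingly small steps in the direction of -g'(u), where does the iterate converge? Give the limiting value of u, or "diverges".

g'(u) = 6(u - 1)(u + 1), so g'(-4) = 90.
Gradient descent moves in the -g' direction, i.e. u is decreasing.
There is no critical point below u=-4, and g' keeps the same sign, so the iterate runs off to −∞.

diverges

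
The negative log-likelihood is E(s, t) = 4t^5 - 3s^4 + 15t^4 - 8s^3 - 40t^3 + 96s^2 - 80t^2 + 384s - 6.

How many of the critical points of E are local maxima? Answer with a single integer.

4

E separates as a function of s plus a function of t, so ∇E=0 decouples.
∂E/∂s = -12(s - 4)(s + 2)(s + 4) = 0 at s ∈ {-4, -2, 4}; ∂E/∂t = 20t(t - 2)(t + 1)(t + 4) = 0 at t ∈ {-4, -1, 0, 2}.
The Hessian is diagonal: diag(E_ss, E_tt). Second derivatives: E_ss(-4)=-192, E_ss(-2)=144, E_ss(4)=-576; E_tt(-4)=-1440, E_tt(-1)=180, E_tt(0)=-160, E_tt(2)=720.
Local maxima occur where both diagonal entries negative: (-4, -4), (-4, 0), (4, -4), (4, 0). Count: 4.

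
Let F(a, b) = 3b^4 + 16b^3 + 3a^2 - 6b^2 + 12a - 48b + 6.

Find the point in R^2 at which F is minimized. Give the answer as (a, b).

(-2, -4)

F(a,b) separates as P(a) + Q(b) + 6, so its minimum is min P + min Q + 6.
P'(a) = 6a + 12 vanishes at a ∈ {-2}; Q'(b) = 12(b - 1)(b + 1)(b + 4) vanishes at b ∈ {-4, -1, 1}.
Local minima of P (where P''>0): P(-2)=-12. Local minima of Q: Q(-4)=-160, Q(1)=-35.
So the global minimum of F is P(-2) + Q(-4) + 6 = -12 − 160 + 6 = -166, attained at (-2, -4).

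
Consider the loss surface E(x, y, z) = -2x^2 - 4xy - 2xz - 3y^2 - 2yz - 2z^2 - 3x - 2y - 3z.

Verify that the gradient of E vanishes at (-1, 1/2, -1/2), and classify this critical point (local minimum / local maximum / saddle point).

local maximum

∇E = (-4x - 4y - 2z - 3, -4x - 6y - 2z - 2, -2x - 2y - 4z - 3); substituting (-1, 1/2, -1/2) gives ∇E = (0, 0, 0), so (-1, 1/2, -1/2) is indeed a critical point.
The Hessian is constant: H = [[-4, -4, -2], [-4, -6, -2], [-2, -2, -4]].
Leading principal minors: Δ₁ = -4, Δ₂ = 8, Δ₃ = -24.
The minors alternate sign starting negative (−, +, −), so H is negative definite: a local maximum.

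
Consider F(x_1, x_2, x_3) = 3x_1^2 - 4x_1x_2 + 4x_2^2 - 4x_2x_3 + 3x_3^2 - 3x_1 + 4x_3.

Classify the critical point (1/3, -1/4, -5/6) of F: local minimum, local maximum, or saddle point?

local minimum

The Hessian is constant: H = [[6, -4, 0], [-4, 8, -4], [0, -4, 6]].
Leading principal minors: Δ₁ = 6, Δ₂ = 32, Δ₃ = 96.
All leading minors are positive, so H is positive definite: a local minimum.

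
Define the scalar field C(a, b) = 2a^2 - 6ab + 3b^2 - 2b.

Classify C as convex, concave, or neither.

neither

C is quadratic, so its Hessian is the constant matrix H = [[4, -6], [-6, 6]].
det(H) = -12, tr(H) = 10.
det(H) < 0, so H is indefinite: neither convex nor concave.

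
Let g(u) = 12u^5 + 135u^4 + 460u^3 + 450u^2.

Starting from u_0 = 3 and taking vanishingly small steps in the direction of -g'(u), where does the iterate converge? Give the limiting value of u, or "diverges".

g'(u) = 60u(u + 1)(u + 3)(u + 5), so g'(3) = 34560.
Gradient descent moves in the -g' direction, i.e. u is decreasing.
The nearest critical point in that direction is u = 0, where g'' = 900 > 0 (a local minimum). The iterate converges there.

0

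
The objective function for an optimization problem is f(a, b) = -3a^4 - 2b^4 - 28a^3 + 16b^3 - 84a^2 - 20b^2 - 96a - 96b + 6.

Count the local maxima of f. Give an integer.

4

f separates as a function of a plus a function of b, so ∇f=0 decouples.
∂f/∂a = -12(a + 1)(a + 2)(a + 4) = 0 at a ∈ {-4, -2, -1}; ∂f/∂b = -8(b - 4)(b - 3)(b + 1) = 0 at b ∈ {-1, 3, 4}.
The Hessian is diagonal: diag(f_aa, f_bb). Second derivatives: f_aa(-4)=-72, f_aa(-2)=24, f_aa(-1)=-36; f_bb(-1)=-160, f_bb(3)=32, f_bb(4)=-40.
Local maxima occur where both diagonal entries negative: (-4, -1), (-4, 4), (-1, -1), (-1, 4). Count: 4.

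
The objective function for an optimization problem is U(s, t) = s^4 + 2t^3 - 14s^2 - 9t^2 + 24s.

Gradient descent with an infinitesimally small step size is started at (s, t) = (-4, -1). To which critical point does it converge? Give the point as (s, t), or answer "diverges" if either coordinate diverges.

diverges

U is separable, so gradient descent decouples: s follows -∂U/∂s, t follows -∂U/∂t.
∂U/∂s = 4(s - 2)(s - 1)(s + 3); at s=-4 this is -120, so s increases.
∂U/∂t = 6t(t - 3); at t=-1 this is 24, so t decreases.
The t-coordinate has no critical point in that direction and runs off to infinity.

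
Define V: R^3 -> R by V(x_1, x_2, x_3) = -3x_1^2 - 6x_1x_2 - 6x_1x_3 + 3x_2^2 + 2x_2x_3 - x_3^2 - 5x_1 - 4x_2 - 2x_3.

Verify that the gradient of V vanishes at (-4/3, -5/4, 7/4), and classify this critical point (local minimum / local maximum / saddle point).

saddle point

∇V = (-6x_1 - 6x_2 - 6x_3 - 5, -6x_1 + 6x_2 + 2x_3 - 4, -6x_1 + 2x_2 - 2x_3 - 2); substituting (-4/3, -5/4, 7/4) gives ∇V = (0, 0, 0), so (-4/3, -5/4, 7/4) is indeed a critical point.
The Hessian is constant: H = [[-6, -6, -6], [-6, 6, 2], [-6, 2, -2]].
Leading principal minors: Δ₁ = -6, Δ₂ = -72, Δ₃ = 96.
The minors fit neither the all-positive nor the alternating-sign pattern, so H is indefinite: a saddle point.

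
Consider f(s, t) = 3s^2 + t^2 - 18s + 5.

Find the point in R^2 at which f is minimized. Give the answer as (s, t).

(3, 0)

f(s,t) separates as P(s) + Q(t) + 5, so its minimum is min P + min Q + 5.
P'(s) = 6s - 18 vanishes at s ∈ {3}; Q'(t) = 2t vanishes at t ∈ {0}.
Local minima of P (where P''>0): P(3)=-27. Local minima of Q: Q(0)=0.
So the global minimum of f is P(3) + Q(0) + 5 = -27 + 0 + 5 = -22, attained at (3, 0).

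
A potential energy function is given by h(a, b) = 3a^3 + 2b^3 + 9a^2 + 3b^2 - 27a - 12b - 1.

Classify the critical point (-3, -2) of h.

The mixed partial ∂²h/∂a∂b is 0, so the Hessian at any point is diag(h_aa, h_bb) = diag(18(a + 1), 6(2b + 1)).
At (-3, -2): H = diag(-36, -18).
Both eigenvalues are negative, so H is negative definite: a local maximum.

local maximum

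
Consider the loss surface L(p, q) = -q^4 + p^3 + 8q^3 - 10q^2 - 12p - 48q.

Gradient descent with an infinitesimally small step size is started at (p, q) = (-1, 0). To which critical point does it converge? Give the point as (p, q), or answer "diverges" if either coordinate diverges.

(2, 3)

L is separable, so gradient descent decouples: p follows -∂L/∂p, q follows -∂L/∂q.
∂L/∂p = 3(p - 2)(p + 2); at p=-1 this is -9, so p increases.
∂L/∂q = -4(q - 4)(q - 3)(q + 1); at q=0 this is -48, so q increases.
p converges to its nearest critical value 2 (a local min of the p-part); q converges to 3. The iterate converges to (2, 3).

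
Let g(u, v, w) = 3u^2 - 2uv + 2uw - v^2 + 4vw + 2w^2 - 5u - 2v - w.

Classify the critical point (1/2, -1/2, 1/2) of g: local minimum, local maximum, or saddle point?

saddle point

The Hessian is constant: H = [[6, -2, 2], [-2, -2, 4], [2, 4, 4]].
Leading principal minors: Δ₁ = 6, Δ₂ = -16, Δ₃ = -184.
The minors fit neither the all-positive nor the alternating-sign pattern, so H is indefinite: a saddle point.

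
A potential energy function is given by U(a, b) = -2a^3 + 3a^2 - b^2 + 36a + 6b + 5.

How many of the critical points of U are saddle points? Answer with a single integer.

U separates as a function of a plus a function of b, so ∇U=0 decouples.
∂U/∂a = -6(a - 3)(a + 2) = 0 at a ∈ {-2, 3}; ∂U/∂b = -2(b - 3) = 0 at b ∈ {3}.
The Hessian is diagonal: diag(U_aa, U_bb). Second derivatives: U_aa(-2)=30, U_aa(3)=-30; U_bb(3)=-2.
Saddle points occur where the two diagonal entries have opposite signs: (-2, 3). Count: 1.

1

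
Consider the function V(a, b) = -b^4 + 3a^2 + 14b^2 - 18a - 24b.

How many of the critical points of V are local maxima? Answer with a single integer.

0

V separates as a function of a plus a function of b, so ∇V=0 decouples.
∂V/∂a = 6(a - 3) = 0 at a ∈ {3}; ∂V/∂b = -4(b - 2)(b - 1)(b + 3) = 0 at b ∈ {-3, 1, 2}.
The Hessian is diagonal: diag(V_aa, V_bb). Second derivatives: V_aa(3)=6; V_bb(-3)=-80, V_bb(1)=16, V_bb(2)=-20.
Local maxima occur where both diagonal entries negative: none. Count: 0.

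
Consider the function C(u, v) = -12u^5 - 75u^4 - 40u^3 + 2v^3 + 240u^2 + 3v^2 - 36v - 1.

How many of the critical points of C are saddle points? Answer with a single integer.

4

C separates as a function of u plus a function of v, so ∇C=0 decouples.
∂C/∂u = -60u(u - 1)(u + 2)(u + 4) = 0 at u ∈ {-4, -2, 0, 1}; ∂C/∂v = 6(v - 2)(v + 3) = 0 at v ∈ {-3, 2}.
The Hessian is diagonal: diag(C_uu, C_vv). Second derivatives: C_uu(-4)=2400, C_uu(-2)=-720, C_uu(0)=480, C_uu(1)=-900; C_vv(-3)=-30, C_vv(2)=30.
Saddle points occur where the two diagonal entries have opposite signs: (-4, -3), (-2, 2), (0, -3), (1, 2). Count: 4.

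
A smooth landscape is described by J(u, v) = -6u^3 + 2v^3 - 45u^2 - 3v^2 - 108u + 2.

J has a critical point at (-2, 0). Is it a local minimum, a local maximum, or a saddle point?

The mixed partial ∂²J/∂u∂v is 0, so the Hessian at any point is diag(J_uu, J_vv) = diag(-18(2u + 5), 6(2v - 1)).
At (-2, 0): H = diag(-18, -6).
Both eigenvalues are negative, so H is negative definite: a local maximum.

local maximum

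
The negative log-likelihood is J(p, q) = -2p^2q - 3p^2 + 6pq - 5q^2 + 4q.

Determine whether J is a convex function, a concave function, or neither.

neither

The term -2p^2q is cubic, so the Hessian is not constant.
∂²J/∂p² = -4q - 6, which takes both signs as q varies (negative for sufficiently large q). A diagonal entry of the Hessian changing sign means the Hessian is neither positive- nor negative-semidefinite on all of R^2.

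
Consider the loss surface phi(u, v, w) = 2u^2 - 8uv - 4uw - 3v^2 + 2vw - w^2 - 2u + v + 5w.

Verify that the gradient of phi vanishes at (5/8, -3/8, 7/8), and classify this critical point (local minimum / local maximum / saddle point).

∇phi = (4u - 8v - 4w - 2, -8u - 6v + 2w + 1, -4u + 2v - 2w + 5); substituting (5/8, -3/8, 7/8) gives ∇phi = (0, 0, 0), so (5/8, -3/8, 7/8) is indeed a critical point.
The Hessian is constant: H = [[4, -8, -4], [-8, -6, 2], [-4, 2, -2]].
Leading principal minors: Δ₁ = 4, Δ₂ = -88, Δ₃ = 384.
The minors fit neither the all-positive nor the alternating-sign pattern, so H is indefinite: a saddle point.

saddle point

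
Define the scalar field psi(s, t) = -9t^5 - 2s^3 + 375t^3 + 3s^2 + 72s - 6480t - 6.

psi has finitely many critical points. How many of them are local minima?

psi separates as a function of s plus a function of t, so ∇psi=0 decouples.
∂psi/∂s = -6(s - 4)(s + 3) = 0 at s ∈ {-3, 4}; ∂psi/∂t = -45(t - 4)(t - 3)(t + 3)(t + 4) = 0 at t ∈ {-4, -3, 3, 4}.
The Hessian is diagonal: diag(psi_ss, psi_tt). Second derivatives: psi_ss(-3)=42, psi_ss(4)=-42; psi_tt(-4)=2520, psi_tt(-3)=-1890, psi_tt(3)=1890, psi_tt(4)=-2520.
Local minima occur where both diagonal entries positive: (-3, -4), (-3, 3). Count: 2.

2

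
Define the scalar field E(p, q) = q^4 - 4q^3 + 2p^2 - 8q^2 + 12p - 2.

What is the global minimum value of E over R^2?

-148

E(p,q) separates as A(p) + B(q) − 2, so its minimum is min A + min B − 2.
A'(p) = 4p + 12 vanishes at p ∈ {-3}; B'(q) = 4q(q - 4)(q + 1) vanishes at q ∈ {-1, 0, 4}.
Local minima of A (where A''>0): A(-3)=-18. Local minima of B: B(-1)=-3, B(4)=-128.
So the global minimum of E is A(-3) + B(4) − 2 = -18 − 128 − 2 = -148, attained at (-3, 4).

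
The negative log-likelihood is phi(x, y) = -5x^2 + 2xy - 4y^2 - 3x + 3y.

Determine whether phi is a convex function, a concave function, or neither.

concave

phi is quadratic, so its Hessian is the constant matrix H = [[-10, 2], [2, -8]].
det(H) = 76, tr(H) = -18.
det(H) > 0 and tr(H) < 0, so H is negative definite everywhere: concave.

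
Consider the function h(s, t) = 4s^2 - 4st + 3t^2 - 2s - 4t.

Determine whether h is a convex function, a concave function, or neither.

convex

h is quadratic, so its Hessian is the constant matrix H = [[8, -4], [-4, 6]].
det(H) = 32, tr(H) = 14.
det(H) > 0 and tr(H) > 0, so H is positive definite everywhere: convex.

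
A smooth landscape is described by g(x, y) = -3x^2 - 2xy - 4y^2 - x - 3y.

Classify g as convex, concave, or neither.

g is quadratic, so its Hessian is the constant matrix H = [[-6, -2], [-2, -8]].
det(H) = 44, tr(H) = -14.
det(H) > 0 and tr(H) < 0, so H is negative definite everywhere: concave.

concave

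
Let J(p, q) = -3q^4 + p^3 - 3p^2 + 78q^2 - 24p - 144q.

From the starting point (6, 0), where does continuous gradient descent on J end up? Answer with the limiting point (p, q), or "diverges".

J is separable, so gradient descent decouples: p follows -∂J/∂p, q follows -∂J/∂q.
∂J/∂p = 3(p - 4)(p + 2); at p=6 this is 48, so p decreases.
∂J/∂q = -12(q - 3)(q - 1)(q + 4); at q=0 this is -144, so q increases.
p converges to its nearest critical value 4 (a local min of the p-part); q converges to 1. The iterate converges to (4, 1).

(4, 1)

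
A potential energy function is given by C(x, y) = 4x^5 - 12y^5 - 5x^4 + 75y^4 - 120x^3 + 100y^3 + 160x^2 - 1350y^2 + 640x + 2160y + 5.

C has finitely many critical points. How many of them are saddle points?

8

C separates as a function of x plus a function of y, so ∇C=0 decouples.
∂C/∂x = 20(x - 4)(x - 2)(x + 1)(x + 4) = 0 at x ∈ {-4, -1, 2, 4}; ∂C/∂y = -60(y - 4)(y - 3)(y - 1)(y + 3) = 0 at y ∈ {-3, 1, 3, 4}.
The Hessian is diagonal: diag(C_xx, C_yy). Second derivatives: C_xx(-4)=-2880, C_xx(-1)=900, C_xx(2)=-720, C_xx(4)=1600; C_yy(-3)=10080, C_yy(1)=-1440, C_yy(3)=720, C_yy(4)=-1260.
Saddle points occur where the two diagonal entries have opposite signs: (-4, -3), (-4, 3), (-1, 1), (-1, 4), (2, -3), (2, 3), (4, 1), (4, 4). Count: 8.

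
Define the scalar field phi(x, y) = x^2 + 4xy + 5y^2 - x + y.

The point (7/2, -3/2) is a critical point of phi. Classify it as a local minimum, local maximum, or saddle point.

The Hessian of phi is constant: H = [[2, 4], [4, 10]].
det(H) = 2·10 − 4² = 4.
det(H) > 0 and tr(H) = 12 > 0, so H is positive definite and the point is a local minimum.

local minimum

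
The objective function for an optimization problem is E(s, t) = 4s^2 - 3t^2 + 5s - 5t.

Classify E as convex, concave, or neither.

E is quadratic, so its Hessian is the constant matrix H = [[8, 0], [0, -6]].
det(H) = -48, tr(H) = 2.
det(H) < 0, so H is indefinite: neither convex nor concave.

neither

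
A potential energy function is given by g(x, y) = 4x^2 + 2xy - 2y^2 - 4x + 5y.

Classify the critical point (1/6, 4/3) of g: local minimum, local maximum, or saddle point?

saddle point

The Hessian of g is constant: H = [[8, 2], [2, -4]].
det(H) = 8·(-4) − 2² = -36.
Since det(H) < 0, H is indefinite and the critical point is a saddle point.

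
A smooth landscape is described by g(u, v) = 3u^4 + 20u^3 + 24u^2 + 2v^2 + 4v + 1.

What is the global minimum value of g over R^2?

-129

g(u,v) separates as P(u) + Q(v) + 1, so its minimum is min P + min Q + 1.
P'(u) = 12u(u + 1)(u + 4) vanishes at u ∈ {-4, -1, 0}; Q'(v) = 4v + 4 vanishes at v ∈ {-1}.
Local minima of P (where P''>0): P(-4)=-128, P(0)=0. Local minima of Q: Q(-1)=-2.
So the global minimum of g is P(-4) + Q(-1) + 1 = -128 − 2 + 1 = -129, attained at (-4, -1).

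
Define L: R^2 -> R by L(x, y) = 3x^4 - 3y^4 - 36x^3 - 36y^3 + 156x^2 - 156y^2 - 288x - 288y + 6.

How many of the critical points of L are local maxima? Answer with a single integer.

L separates as a function of x plus a function of y, so ∇L=0 decouples.
∂L/∂x = 12(x - 4)(x - 3)(x - 2) = 0 at x ∈ {2, 3, 4}; ∂L/∂y = -12(y + 2)(y + 3)(y + 4) = 0 at y ∈ {-4, -3, -2}.
The Hessian is diagonal: diag(L_xx, L_yy). Second derivatives: L_xx(2)=24, L_xx(3)=-12, L_xx(4)=24; L_yy(-4)=-24, L_yy(-3)=12, L_yy(-2)=-24.
Local maxima occur where both diagonal entries negative: (3, -4), (3, -2). Count: 2.

2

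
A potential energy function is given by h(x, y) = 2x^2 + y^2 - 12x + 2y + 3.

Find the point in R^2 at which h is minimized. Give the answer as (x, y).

h(x,y) separates as P(x) + Q(y) + 3, so its minimum is min P + min Q + 3.
P'(x) = 4x - 12 vanishes at x ∈ {3}; Q'(y) = 2y + 2 vanishes at y ∈ {-1}.
Local minima of P (where P''>0): P(3)=-18. Local minima of Q: Q(-1)=-1.
So the global minimum of h is P(3) + Q(-1) + 3 = -18 − 1 + 3 = -16, attained at (3, -1).

(3, -1)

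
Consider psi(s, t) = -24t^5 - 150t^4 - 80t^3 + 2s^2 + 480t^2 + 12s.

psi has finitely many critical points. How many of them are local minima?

psi separates as a function of s plus a function of t, so ∇psi=0 decouples.
∂psi/∂s = 4(s + 3) = 0 at s ∈ {-3}; ∂psi/∂t = -120t(t - 1)(t + 2)(t + 4) = 0 at t ∈ {-4, -2, 0, 1}.
The Hessian is diagonal: diag(psi_ss, psi_tt). Second derivatives: psi_ss(-3)=4; psi_tt(-4)=4800, psi_tt(-2)=-1440, psi_tt(0)=960, psi_tt(1)=-1800.
Local minima occur where both diagonal entries positive: (-3, -4), (-3, 0). Count: 2.

2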